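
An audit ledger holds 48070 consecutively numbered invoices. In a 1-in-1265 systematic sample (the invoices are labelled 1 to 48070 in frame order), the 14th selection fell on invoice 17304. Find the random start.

k = 1265
r = 17304 − (14−1)×1265 = 17304 − 16445 = 859

859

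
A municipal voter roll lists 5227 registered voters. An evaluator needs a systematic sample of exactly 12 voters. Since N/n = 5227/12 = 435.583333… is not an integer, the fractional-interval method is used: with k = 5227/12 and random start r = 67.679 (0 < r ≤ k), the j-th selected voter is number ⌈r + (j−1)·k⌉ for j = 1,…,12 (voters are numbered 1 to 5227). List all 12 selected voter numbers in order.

j=1: r + 0k = 67.679 → ⌈·⌉ = 68
j=2: r + 1k = 503.262333… → ⌈·⌉ = 504
j=3: r + 2k = 938.845666… → ⌈·⌉ = 939
j=4: r + 3k = 1374.429 → ⌈·⌉ = 1375
j=5: r + 4k = 1810.012333… → ⌈·⌉ = 1811
j=6: r + 5k = 2245.595666… → ⌈·⌉ = 2246
j=7: r + 6k = 2681.179 → ⌈·⌉ = 2682
j=8: r + 7k = 3116.762333… → ⌈·⌉ = 3117
j=9: r + 8k = 3552.345666… → ⌈·⌉ = 3553
j=10: r + 9k = 3987.929 → ⌈·⌉ = 3988
j=11: r + 10k = 4423.512333… → ⌈·⌉ = 4424
j=12: r + 11k = 4859.095666… → ⌈·⌉ = 4860

68, 504, 939, 1375, 1811, 2246, 2682, 3117, 3553, 3988, 4424, 4860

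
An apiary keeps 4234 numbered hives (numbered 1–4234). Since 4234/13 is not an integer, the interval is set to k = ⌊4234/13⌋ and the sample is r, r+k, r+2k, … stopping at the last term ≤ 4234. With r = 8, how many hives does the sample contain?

k = ⌊4234/13⌋ = 325
Achieved size = ⌊(4234 − 8)/325⌋ + 1 = ⌊4226/325⌋ + 1 = 13 + 1 = 14
(last selection: 8 + 13×325 = 4233 ≤ 4234; next would be 4558 > 4234)

14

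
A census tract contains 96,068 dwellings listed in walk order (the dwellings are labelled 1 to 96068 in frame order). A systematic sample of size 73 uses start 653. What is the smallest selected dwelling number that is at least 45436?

k = 96068/73 = 1316
Steps past start: ⌈(45436 − 653)/1316⌉ = ⌈44783/1316⌉ = 35
Selected dwelling: 653 + 35×1316 = 46713

46713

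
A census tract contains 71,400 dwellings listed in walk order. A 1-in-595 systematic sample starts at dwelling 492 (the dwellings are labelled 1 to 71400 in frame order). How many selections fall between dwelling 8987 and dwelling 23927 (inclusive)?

25

k = 595
First selection ≥ 8987: 492 + ⌈(8987−492)/595⌉·595 = 492 + 15×595 = 9417
Last selection ≤ 23927: 492 + ⌊(23927−492)/595⌋·595 = 492 + 39×595 = 23697
Count = 39 − 15 + 1 = 25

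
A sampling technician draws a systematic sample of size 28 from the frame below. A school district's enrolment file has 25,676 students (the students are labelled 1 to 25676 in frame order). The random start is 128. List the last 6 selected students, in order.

k = N/n = 25676/28 = 917
23rd selection = 128 + 22×917 = 20302
24th: 20302 + 917 = 21219
25th: 21219 + 917 = 22136
26th: 22136 + 917 = 23053
27th: 23053 + 917 = 23970
28th: 23970 + 917 = 24887

20302, 21219, 22136, 23053, 23970, 24887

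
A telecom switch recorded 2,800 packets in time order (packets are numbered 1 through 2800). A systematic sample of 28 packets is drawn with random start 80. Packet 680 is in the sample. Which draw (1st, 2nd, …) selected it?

k = 2800/28 = 100
position = (680 − 80)/100 + 1 = 600/100 + 1 = 6 + 1 = 7

7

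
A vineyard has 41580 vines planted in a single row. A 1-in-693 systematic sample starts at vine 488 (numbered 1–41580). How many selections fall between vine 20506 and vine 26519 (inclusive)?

k = 693
First selection ≥ 20506: 488 + ⌈(20506−488)/693⌉·693 = 488 + 29×693 = 20585
Last selection ≤ 26519: 488 + ⌊(26519−488)/693⌋·693 = 488 + 37×693 = 26129
Count = 37 − 29 + 1 = 9

9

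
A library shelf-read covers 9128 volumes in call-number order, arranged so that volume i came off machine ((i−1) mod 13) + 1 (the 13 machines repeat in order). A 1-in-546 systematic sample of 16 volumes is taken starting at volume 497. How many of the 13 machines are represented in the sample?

Consecutive selections differ by k = 546, so their machine numbers differ by 546 mod 13 = 0.
gcd(546, 13) = 13, so the sample visits 13/13 = 1 distinct residues mod 13.
Start 497 is machine 3; the machines hit are 3.

1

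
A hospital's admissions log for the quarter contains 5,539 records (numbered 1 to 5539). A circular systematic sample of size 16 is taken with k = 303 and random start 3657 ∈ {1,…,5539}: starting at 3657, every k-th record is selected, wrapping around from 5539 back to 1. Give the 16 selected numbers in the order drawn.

Selection 1: 3657
Selection 2: 3657 + 303 = 3960
Selection 3: 3960 + 303 = 4263
Selection 4: 4263 + 303 = 4566
Selection 5: 4566 + 303 = 4869
Selection 6: 4869 + 303 = 5172
Selection 7: 5172 + 303 = 5475
Selection 8: 5475 + 303 = 5778 → 5778 − 5539 = 239
Selection 9: 239 + 303 = 542
Selection 10: 542 + 303 = 845
Selection 11: 845 + 303 = 1148
Selection 12: 1148 + 303 = 1451
Selection 13: 1451 + 303 = 1754
Selection 14: 1754 + 303 = 2057
Selection 15: 2057 + 303 = 2360
Selection 16: 2360 + 303 = 2663

3657, 3960, 4263, 4566, 4869, 5172, 5475, 239, 542, 845, 1148, 1451, 1754, 2057, 2360, 2663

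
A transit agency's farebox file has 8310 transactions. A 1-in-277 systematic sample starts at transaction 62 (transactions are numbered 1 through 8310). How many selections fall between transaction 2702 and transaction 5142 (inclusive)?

9

k = 277
First selection ≥ 2702: 62 + ⌈(2702−62)/277⌉·277 = 62 + 10×277 = 2832
Last selection ≤ 5142: 62 + ⌊(5142−62)/277⌋·277 = 62 + 18×277 = 5048
Count = 18 − 10 + 1 = 9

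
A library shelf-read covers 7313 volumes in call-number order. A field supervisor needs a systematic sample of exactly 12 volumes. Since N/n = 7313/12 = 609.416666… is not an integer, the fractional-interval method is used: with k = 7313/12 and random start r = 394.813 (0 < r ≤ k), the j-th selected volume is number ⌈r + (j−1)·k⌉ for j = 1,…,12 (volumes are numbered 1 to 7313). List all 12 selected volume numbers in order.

395, 1005, 1614, 2224, 2833, 3442, 4052, 4661, 5271, 5880, 6489, 7099

j=1: r + 0k = 394.813 → ⌈·⌉ = 395
j=2: r + 1k = 1004.229666… → ⌈·⌉ = 1005
j=3: r + 2k = 1613.646333… → ⌈·⌉ = 1614
j=4: r + 3k = 2223.063 → ⌈·⌉ = 2224
j=5: r + 4k = 2832.479666… → ⌈·⌉ = 2833
j=6: r + 5k = 3441.896333… → ⌈·⌉ = 3442
j=7: r + 6k = 4051.313 → ⌈·⌉ = 4052
j=8: r + 7k = 4660.729666… → ⌈·⌉ = 4661
j=9: r + 8k = 5270.146333… → ⌈·⌉ = 5271
j=10: r + 9k = 5879.563 → ⌈·⌉ = 5880
j=11: r + 10k = 6488.979666… → ⌈·⌉ = 6489
j=12: r + 11k = 7098.396333… → ⌈·⌉ = 7099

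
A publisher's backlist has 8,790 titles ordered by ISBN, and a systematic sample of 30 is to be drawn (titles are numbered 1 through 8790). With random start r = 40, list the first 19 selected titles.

40, 333, 626, 919, 1212, 1505, 1798, 2091, 2384, 2677, 2970, 3263, 3556, 3849, 4142, 4435, 4728, 5021, 5314

k = N/n = 8790/30 = 293
title 1: 40
title 2: 40 + 293 = 333
title 3: 333 + 293 = 626
title 4: 626 + 293 = 919
title 5: 919 + 293 = 1212
title 6: 1212 + 293 = 1505
title 7: 1505 + 293 = 1798
title 8: 1798 + 293 = 2091
title 9: 2091 + 293 = 2384
title 10: 2384 + 293 = 2677
title 11: 2677 + 293 = 2970
title 12: 2970 + 293 = 3263
title 13: 3263 + 293 = 3556
title 14: 3556 + 293 = 3849
title 15: 3849 + 293 = 4142
title 16: 4142 + 293 = 4435
title 17: 4435 + 293 = 4728
title 18: 4728 + 293 = 5021
title 19: 5021 + 293 = 5314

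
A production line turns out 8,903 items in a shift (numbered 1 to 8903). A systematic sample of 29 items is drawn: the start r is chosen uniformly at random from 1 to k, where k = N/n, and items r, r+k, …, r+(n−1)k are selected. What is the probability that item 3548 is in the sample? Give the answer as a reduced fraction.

1/307

k = 8903/29 = 307.
Item 3548 is selected iff r ≡ 3548 (mod 307); exactly one such r in {1,…,307}.
Inclusion probability = 1/307.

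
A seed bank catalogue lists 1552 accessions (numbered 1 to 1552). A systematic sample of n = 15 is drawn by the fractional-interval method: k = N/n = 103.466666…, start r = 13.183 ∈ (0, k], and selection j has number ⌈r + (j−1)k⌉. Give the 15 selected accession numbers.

14, 117, 221, 324, 428, 531, 634, 738, 841, 945, 1048, 1152, 1255, 1359, 1462

j=1: r + 0k = 13.183 → ⌈·⌉ = 14
j=2: r + 1k = 116.649666… → ⌈·⌉ = 117
j=3: r + 2k = 220.116333… → ⌈·⌉ = 221
j=4: r + 3k = 323.583 → ⌈·⌉ = 324
j=5: r + 4k = 427.049666… → ⌈·⌉ = 428
j=6: r + 5k = 530.516333… → ⌈·⌉ = 531
j=7: r + 6k = 633.983 → ⌈·⌉ = 634
j=8: r + 7k = 737.449666… → ⌈·⌉ = 738
j=9: r + 8k = 840.916333… → ⌈·⌉ = 841
j=10: r + 9k = 944.383 → ⌈·⌉ = 945
j=11: r + 10k = 1047.849666… → ⌈·⌉ = 1048
j=12: r + 11k = 1151.316333… → ⌈·⌉ = 1152
j=13: r + 12k = 1254.783 → ⌈·⌉ = 1255
j=14: r + 13k = 1358.249666… → ⌈·⌉ = 1359
j=15: r + 14k = 1461.716333… → ⌈·⌉ = 1462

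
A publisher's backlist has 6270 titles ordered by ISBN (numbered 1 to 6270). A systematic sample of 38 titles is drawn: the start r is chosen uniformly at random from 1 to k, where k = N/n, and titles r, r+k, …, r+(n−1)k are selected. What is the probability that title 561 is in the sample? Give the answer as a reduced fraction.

1/165

k = 6270/38 = 165.
Title 561 is selected iff r ≡ 561 (mod 165); exactly one such r in {1,…,165}.
Inclusion probability = 1/165.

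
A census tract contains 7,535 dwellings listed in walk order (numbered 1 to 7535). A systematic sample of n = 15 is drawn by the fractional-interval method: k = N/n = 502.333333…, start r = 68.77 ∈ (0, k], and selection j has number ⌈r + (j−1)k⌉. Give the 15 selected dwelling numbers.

69, 572, 1074, 1576, 2079, 2581, 3083, 3586, 4088, 4590, 5093, 5595, 6097, 6600, 7102

j=1: r + 0k = 68.77 → ⌈·⌉ = 69
j=2: r + 1k = 571.103333… → ⌈·⌉ = 572
j=3: r + 2k = 1073.436666… → ⌈·⌉ = 1074
j=4: r + 3k = 1575.77 → ⌈·⌉ = 1576
j=5: r + 4k = 2078.103333… → ⌈·⌉ = 2079
j=6: r + 5k = 2580.436666… → ⌈·⌉ = 2581
j=7: r + 6k = 3082.77 → ⌈·⌉ = 3083
j=8: r + 7k = 3585.103333… → ⌈·⌉ = 3586
j=9: r + 8k = 4087.436666… → ⌈·⌉ = 4088
j=10: r + 9k = 4589.77 → ⌈·⌉ = 4590
j=11: r + 10k = 5092.103333… → ⌈·⌉ = 5093
j=12: r + 11k = 5594.436666… → ⌈·⌉ = 5595
j=13: r + 12k = 6096.77 → ⌈·⌉ = 6097
j=14: r + 13k = 6599.103333… → ⌈·⌉ = 6600
j=15: r + 14k = 7101.436666… → ⌈·⌉ = 7102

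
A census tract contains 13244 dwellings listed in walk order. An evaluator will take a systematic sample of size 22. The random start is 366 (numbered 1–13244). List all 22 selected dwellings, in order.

366, 968, 1570, 2172, 2774, 3376, 3978, 4580, 5182, 5784, 6386, 6988, 7590, 8192, 8794, 9396, 9998, 10600, 11202, 11804, 12406, 13008

k = N/n = 13244/22 = 602
dwelling 1: 366
dwelling 2: 366 + 602 = 968
dwelling 3: 968 + 602 = 1570
dwelling 4: 1570 + 602 = 2172
dwelling 5: 2172 + 602 = 2774
dwelling 6: 2774 + 602 = 3376
dwelling 7: 3376 + 602 = 3978
dwelling 8: 3978 + 602 = 4580
dwelling 9: 4580 + 602 = 5182
dwelling 10: 5182 + 602 = 5784
dwelling 11: 5784 + 602 = 6386
dwelling 12: 6386 + 602 = 6988
dwelling 13: 6988 + 602 = 7590
dwelling 14: 7590 + 602 = 8192
dwelling 15: 8192 + 602 = 8794
dwelling 16: 8794 + 602 = 9396
dwelling 17: 9396 + 602 = 9998
dwelling 18: 9998 + 602 = 10600
dwelling 19: 10600 + 602 = 11202
dwelling 20: 11202 + 602 = 11804
dwelling 21: 11804 + 602 = 12406
dwelling 22: 12406 + 602 = 13008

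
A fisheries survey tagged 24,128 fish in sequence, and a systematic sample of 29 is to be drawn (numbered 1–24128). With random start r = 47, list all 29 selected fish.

47, 879, 1711, 2543, 3375, 4207, 5039, 5871, 6703, 7535, 8367, 9199, 10031, 10863, 11695, 12527, 13359, 14191, 15023, 15855, 16687, 17519, 18351, 19183, 20015, 20847, 21679, 22511, 23343

k = N/n = 24128/29 = 832
fish 1: 47
fish 2: 47 + 832 = 879
fish 3: 879 + 832 = 1711
fish 4: 1711 + 832 = 2543
fish 5: 2543 + 832 = 3375
fish 6: 3375 + 832 = 4207
fish 7: 4207 + 832 = 5039
fish 8: 5039 + 832 = 5871
fish 9: 5871 + 832 = 6703
fish 10: 6703 + 832 = 7535
fish 11: 7535 + 832 = 8367
fish 12: 8367 + 832 = 9199
fish 13: 9199 + 832 = 10031
fish 14: 10031 + 832 = 10863
fish 15: 10863 + 832 = 11695
fish 16: 11695 + 832 = 12527
fish 17: 12527 + 832 = 13359
fish 18: 13359 + 832 = 14191
fish 19: 14191 + 832 = 15023
fish 20: 15023 + 832 = 15855
fish 21: 15855 + 832 = 16687
fish 22: 16687 + 832 = 17519
fish 23: 17519 + 832 = 18351
fish 24: 18351 + 832 = 19183
fish 25: 19183 + 832 = 20015
fish 26: 20015 + 832 = 20847
fish 27: 20847 + 832 = 21679
fish 28: 21679 + 832 = 22511
fish 29: 22511 + 832 = 23343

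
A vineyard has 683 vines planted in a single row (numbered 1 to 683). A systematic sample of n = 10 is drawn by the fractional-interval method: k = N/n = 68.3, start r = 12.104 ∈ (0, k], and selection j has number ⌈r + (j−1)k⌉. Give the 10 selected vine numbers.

j=1: r + 0k = 12.104 → ⌈·⌉ = 13
j=2: r + 1k = 80.404 → ⌈·⌉ = 81
j=3: r + 2k = 148.704 → ⌈·⌉ = 149
j=4: r + 3k = 217.004 → ⌈·⌉ = 218
j=5: r + 4k = 285.304 → ⌈·⌉ = 286
j=6: r + 5k = 353.604 → ⌈·⌉ = 354
j=7: r + 6k = 421.904 → ⌈·⌉ = 422
j=8: r + 7k = 490.204 → ⌈·⌉ = 491
j=9: r + 8k = 558.504 → ⌈·⌉ = 559
j=10: r + 9k = 626.804 → ⌈·⌉ = 627

13, 81, 149, 218, 286, 354, 422, 491, 559, 627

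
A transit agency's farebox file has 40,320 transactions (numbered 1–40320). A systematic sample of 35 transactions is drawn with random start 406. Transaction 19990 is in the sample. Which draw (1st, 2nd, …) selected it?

18

k = 40320/35 = 1152
position = (19990 − 406)/1152 + 1 = 19584/1152 + 1 = 17 + 1 = 18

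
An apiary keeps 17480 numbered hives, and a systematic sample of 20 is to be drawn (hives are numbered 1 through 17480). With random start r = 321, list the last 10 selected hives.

k = N/n = 17480/20 = 874
11th selection = 321 + 10×874 = 9061
12th: 9061 + 874 = 9935
13th: 9935 + 874 = 10809
14th: 10809 + 874 = 11683
15th: 11683 + 874 = 12557
16th: 12557 + 874 = 13431
17th: 13431 + 874 = 14305
18th: 14305 + 874 = 15179
19th: 15179 + 874 = 16053
20th: 16053 + 874 = 16927

9061, 9935, 10809, 11683, 12557, 13431, 14305, 15179, 16053, 16927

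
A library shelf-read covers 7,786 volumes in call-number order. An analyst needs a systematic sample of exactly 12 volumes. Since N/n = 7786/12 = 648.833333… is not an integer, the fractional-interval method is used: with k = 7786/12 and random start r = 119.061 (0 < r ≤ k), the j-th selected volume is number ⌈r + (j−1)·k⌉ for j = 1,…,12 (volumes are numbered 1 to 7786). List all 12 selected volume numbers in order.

j=1: r + 0k = 119.061 → ⌈·⌉ = 120
j=2: r + 1k = 767.894333… → ⌈·⌉ = 768
j=3: r + 2k = 1416.727666… → ⌈·⌉ = 1417
j=4: r + 3k = 2065.561 → ⌈·⌉ = 2066
j=5: r + 4k = 2714.394333… → ⌈·⌉ = 2715
j=6: r + 5k = 3363.227666… → ⌈·⌉ = 3364
j=7: r + 6k = 4012.061 → ⌈·⌉ = 4013
j=8: r + 7k = 4660.894333… → ⌈·⌉ = 4661
j=9: r + 8k = 5309.727666… → ⌈·⌉ = 5310
j=10: r + 9k = 5958.561 → ⌈·⌉ = 5959
j=11: r + 10k = 6607.394333… → ⌈·⌉ = 6608
j=12: r + 11k = 7256.227666… → ⌈·⌉ = 7257

120, 768, 1417, 2066, 2715, 3364, 4013, 4661, 5310, 5959, 6608, 7257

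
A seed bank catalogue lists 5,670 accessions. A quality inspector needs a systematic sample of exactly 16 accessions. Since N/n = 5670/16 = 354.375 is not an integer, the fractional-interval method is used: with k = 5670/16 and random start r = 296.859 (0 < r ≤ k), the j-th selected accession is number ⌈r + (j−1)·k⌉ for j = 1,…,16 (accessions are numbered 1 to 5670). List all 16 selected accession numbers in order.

j=1: r + 0k = 296.859 → ⌈·⌉ = 297
j=2: r + 1k = 651.234 → ⌈·⌉ = 652
j=3: r + 2k = 1005.609 → ⌈·⌉ = 1006
j=4: r + 3k = 1359.984 → ⌈·⌉ = 1360
j=5: r + 4k = 1714.359 → ⌈·⌉ = 1715
j=6: r + 5k = 2068.734 → ⌈·⌉ = 2069
j=7: r + 6k = 2423.109 → ⌈·⌉ = 2424
j=8: r + 7k = 2777.484 → ⌈·⌉ = 2778
j=9: r + 8k = 3131.859 → ⌈·⌉ = 3132
j=10: r + 9k = 3486.234 → ⌈·⌉ = 3487
j=11: r + 10k = 3840.609 → ⌈·⌉ = 3841
j=12: r + 11k = 4194.984 → ⌈·⌉ = 4195
j=13: r + 12k = 4549.359 → ⌈·⌉ = 4550
j=14: r + 13k = 4903.734 → ⌈·⌉ = 4904
j=15: r + 14k = 5258.109 → ⌈·⌉ = 5259
j=16: r + 15k = 5612.484 → ⌈·⌉ = 5613

297, 652, 1006, 1360, 1715, 2069, 2424, 2778, 3132, 3487, 3841, 4195, 4550, 4904, 5259, 5613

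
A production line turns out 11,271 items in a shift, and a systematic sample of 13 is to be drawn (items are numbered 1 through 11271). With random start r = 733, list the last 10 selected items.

k = N/n = 11271/13 = 867
4th selection = 733 + 3×867 = 3334
5th: 3334 + 867 = 4201
6th: 4201 + 867 = 5068
7th: 5068 + 867 = 5935
8th: 5935 + 867 = 6802
9th: 6802 + 867 = 7669
10th: 7669 + 867 = 8536
11th: 8536 + 867 = 9403
12th: 9403 + 867 = 10270
13th: 10270 + 867 = 11137

3334, 4201, 5068, 5935, 6802, 7669, 8536, 9403, 10270, 11137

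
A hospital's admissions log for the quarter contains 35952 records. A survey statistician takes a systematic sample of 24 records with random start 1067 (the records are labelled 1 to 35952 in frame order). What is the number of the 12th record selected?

17545

k = 35952/24 = 1498
12th selection = r + (12−1)·k = 1067 + 11×1498 = 1067 + 16478 = 17545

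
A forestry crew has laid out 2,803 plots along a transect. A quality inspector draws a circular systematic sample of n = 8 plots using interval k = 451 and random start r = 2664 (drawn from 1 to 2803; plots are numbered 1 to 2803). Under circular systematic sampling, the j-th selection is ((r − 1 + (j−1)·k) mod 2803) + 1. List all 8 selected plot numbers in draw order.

Selection 1: 2664
Selection 2: 2664 + 451 = 3115 → 3115 − 2803 = 312
Selection 3: 312 + 451 = 763
Selection 4: 763 + 451 = 1214
Selection 5: 1214 + 451 = 1665
Selection 6: 1665 + 451 = 2116
Selection 7: 2116 + 451 = 2567
Selection 8: 2567 + 451 = 3018 → 3018 − 2803 = 215

2664, 312, 763, 1214, 1665, 2116, 2567, 215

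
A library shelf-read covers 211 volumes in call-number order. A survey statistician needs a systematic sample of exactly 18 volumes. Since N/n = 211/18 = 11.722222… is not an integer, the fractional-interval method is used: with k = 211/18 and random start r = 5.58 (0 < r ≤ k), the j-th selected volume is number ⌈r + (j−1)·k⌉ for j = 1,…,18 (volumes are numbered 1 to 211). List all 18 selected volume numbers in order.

6, 18, 30, 41, 53, 65, 76, 88, 100, 112, 123, 135, 147, 158, 170, 182, 194, 205

j=1: r + 0k = 5.58 → ⌈·⌉ = 6
j=2: r + 1k = 17.302222… → ⌈·⌉ = 18
j=3: r + 2k = 29.024444… → ⌈·⌉ = 30
j=4: r + 3k = 40.746666… → ⌈·⌉ = 41
j=5: r + 4k = 52.468888… → ⌈·⌉ = 53
j=6: r + 5k = 64.191111… → ⌈·⌉ = 65
j=7: r + 6k = 75.913333… → ⌈·⌉ = 76
j=8: r + 7k = 87.635555… → ⌈·⌉ = 88
j=9: r + 8k = 99.357777… → ⌈·⌉ = 100
j=10: r + 9k = 111.08 → ⌈·⌉ = 112
j=11: r + 10k = 122.802222… → ⌈·⌉ = 123
j=12: r + 11k = 134.524444… → ⌈·⌉ = 135
j=13: r + 12k = 146.246666… → ⌈·⌉ = 147
j=14: r + 13k = 157.968888… → ⌈·⌉ = 158
j=15: r + 14k = 169.691111… → ⌈·⌉ = 170
j=16: r + 15k = 181.413333… → ⌈·⌉ = 182
j=17: r + 16k = 193.135555… → ⌈·⌉ = 194
j=18: r + 17k = 204.857777… → ⌈·⌉ = 205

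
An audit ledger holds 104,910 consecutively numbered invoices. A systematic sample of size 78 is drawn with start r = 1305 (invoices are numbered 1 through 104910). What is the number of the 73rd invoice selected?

98145

k = 104910/78 = 1345
73rd selection = r + (73−1)·k = 1305 + 72×1345 = 1305 + 96840 = 98145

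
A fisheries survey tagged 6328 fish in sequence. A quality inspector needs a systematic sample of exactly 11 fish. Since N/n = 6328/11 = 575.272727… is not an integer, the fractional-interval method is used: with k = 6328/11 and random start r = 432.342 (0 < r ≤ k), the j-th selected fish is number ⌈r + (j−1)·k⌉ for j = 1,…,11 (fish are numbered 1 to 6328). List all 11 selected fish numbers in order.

j=1: r + 0k = 432.342 → ⌈·⌉ = 433
j=2: r + 1k = 1007.614727… → ⌈·⌉ = 1008
j=3: r + 2k = 1582.887454… → ⌈·⌉ = 1583
j=4: r + 3k = 2158.160181… → ⌈·⌉ = 2159
j=5: r + 4k = 2733.432909… → ⌈·⌉ = 2734
j=6: r + 5k = 3308.705636… → ⌈·⌉ = 3309
j=7: r + 6k = 3883.978363… → ⌈·⌉ = 3884
j=8: r + 7k = 4459.251090… → ⌈·⌉ = 4460
j=9: r + 8k = 5034.523818… → ⌈·⌉ = 5035
j=10: r + 9k = 5609.796545… → ⌈·⌉ = 5610
j=11: r + 10k = 6185.069272… → ⌈·⌉ = 6186

433, 1008, 1583, 2159, 2734, 3309, 3884, 4460, 5035, 5610, 6186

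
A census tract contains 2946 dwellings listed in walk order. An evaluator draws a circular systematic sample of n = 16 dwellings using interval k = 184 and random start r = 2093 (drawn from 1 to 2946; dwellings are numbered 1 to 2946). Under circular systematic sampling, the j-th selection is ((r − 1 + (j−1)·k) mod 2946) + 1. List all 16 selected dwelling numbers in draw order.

2093, 2277, 2461, 2645, 2829, 67, 251, 435, 619, 803, 987, 1171, 1355, 1539, 1723, 1907

Selection 1: 2093
Selection 2: 2093 + 184 = 2277
Selection 3: 2277 + 184 = 2461
Selection 4: 2461 + 184 = 2645
Selection 5: 2645 + 184 = 2829
Selection 6: 2829 + 184 = 3013 → 3013 − 2946 = 67
Selection 7: 67 + 184 = 251
Selection 8: 251 + 184 = 435
Selection 9: 435 + 184 = 619
Selection 10: 619 + 184 = 803
Selection 11: 803 + 184 = 987
Selection 12: 987 + 184 = 1171
Selection 13: 1171 + 184 = 1355
Selection 14: 1355 + 184 = 1539
Selection 15: 1539 + 184 = 1723
Selection 16: 1723 + 184 = 1907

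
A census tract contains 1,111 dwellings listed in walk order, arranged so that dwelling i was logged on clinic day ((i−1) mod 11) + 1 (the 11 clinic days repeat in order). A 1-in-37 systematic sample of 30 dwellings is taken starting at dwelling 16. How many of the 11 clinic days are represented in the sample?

11

Consecutive selections differ by k = 37, so their clinic day numbers differ by 37 mod 11 = 4.
gcd(37, 11) = 1, so the sample visits 11/1 = 11 distinct residues mod 11.
Start 16 is clinic day 5; the clinic days hit are 1, 2, 3, 4, 5, 6, 7, 8, 9, 10, 11.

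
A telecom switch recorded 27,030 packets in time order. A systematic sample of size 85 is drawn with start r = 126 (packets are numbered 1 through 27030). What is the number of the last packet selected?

26838

k = 27030/85 = 318
85th selection = r + (85−1)·k = 126 + 84×318 = 126 + 26712 = 26838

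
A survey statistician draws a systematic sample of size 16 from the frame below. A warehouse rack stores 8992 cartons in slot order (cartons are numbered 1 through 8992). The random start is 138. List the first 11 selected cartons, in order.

k = N/n = 8992/16 = 562
carton 1: 138
carton 2: 138 + 562 = 700
carton 3: 700 + 562 = 1262
carton 4: 1262 + 562 = 1824
carton 5: 1824 + 562 = 2386
carton 6: 2386 + 562 = 2948
carton 7: 2948 + 562 = 3510
carton 8: 3510 + 562 = 4072
carton 9: 4072 + 562 = 4634
carton 10: 4634 + 562 = 5196
carton 11: 5196 + 562 = 5758

138, 700, 1262, 1824, 2386, 2948, 3510, 4072, 4634, 5196, 5758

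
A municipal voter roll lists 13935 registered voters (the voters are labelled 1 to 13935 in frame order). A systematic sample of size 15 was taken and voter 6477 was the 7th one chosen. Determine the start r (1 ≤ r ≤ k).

903

k = 13935/15 = 929
r = 6477 − (7−1)×929 = 6477 − 5574 = 903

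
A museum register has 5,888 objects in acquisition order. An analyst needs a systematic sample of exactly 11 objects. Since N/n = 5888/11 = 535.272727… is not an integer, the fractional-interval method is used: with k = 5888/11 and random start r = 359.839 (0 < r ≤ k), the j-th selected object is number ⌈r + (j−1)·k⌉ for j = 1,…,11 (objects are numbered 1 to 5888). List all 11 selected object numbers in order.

360, 896, 1431, 1966, 2501, 3037, 3572, 4107, 4643, 5178, 5713

j=1: r + 0k = 359.839 → ⌈·⌉ = 360
j=2: r + 1k = 895.111727… → ⌈·⌉ = 896
j=3: r + 2k = 1430.384454… → ⌈·⌉ = 1431
j=4: r + 3k = 1965.657181… → ⌈·⌉ = 1966
j=5: r + 4k = 2500.929909… → ⌈·⌉ = 2501
j=6: r + 5k = 3036.202636… → ⌈·⌉ = 3037
j=7: r + 6k = 3571.475363… → ⌈·⌉ = 3572
j=8: r + 7k = 4106.748090… → ⌈·⌉ = 4107
j=9: r + 8k = 4642.020818… → ⌈·⌉ = 4643
j=10: r + 9k = 5177.293545… → ⌈·⌉ = 5178
j=11: r + 10k = 5712.566272… → ⌈·⌉ = 5713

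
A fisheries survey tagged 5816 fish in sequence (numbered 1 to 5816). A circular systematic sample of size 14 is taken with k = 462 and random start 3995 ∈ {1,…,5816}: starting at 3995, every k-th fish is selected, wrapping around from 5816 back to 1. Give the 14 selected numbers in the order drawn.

Selection 1: 3995
Selection 2: 3995 + 462 = 4457
Selection 3: 4457 + 462 = 4919
Selection 4: 4919 + 462 = 5381
Selection 5: 5381 + 462 = 5843 → 5843 − 5816 = 27
Selection 6: 27 + 462 = 489
Selection 7: 489 + 462 = 951
Selection 8: 951 + 462 = 1413
Selection 9: 1413 + 462 = 1875
Selection 10: 1875 + 462 = 2337
Selection 11: 2337 + 462 = 2799
Selection 12: 2799 + 462 = 3261
Selection 13: 3261 + 462 = 3723
Selection 14: 3723 + 462 = 4185

3995, 4457, 4919, 5381, 27, 489, 951, 1413, 1875, 2337, 2799, 3261, 3723, 4185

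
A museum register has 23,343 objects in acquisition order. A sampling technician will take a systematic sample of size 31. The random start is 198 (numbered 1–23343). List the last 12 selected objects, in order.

k = N/n = 23343/31 = 753
20th selection = 198 + 19×753 = 14505
21st: 14505 + 753 = 15258
22nd: 15258 + 753 = 16011
23rd: 16011 + 753 = 16764
24th: 16764 + 753 = 17517
25th: 17517 + 753 = 18270
26th: 18270 + 753 = 19023
27th: 19023 + 753 = 19776
28th: 19776 + 753 = 20529
29th: 20529 + 753 = 21282
30th: 21282 + 753 = 22035
31st: 22035 + 753 = 22788

14505, 15258, 16011, 16764, 17517, 18270, 19023, 19776, 20529, 21282, 22035, 22788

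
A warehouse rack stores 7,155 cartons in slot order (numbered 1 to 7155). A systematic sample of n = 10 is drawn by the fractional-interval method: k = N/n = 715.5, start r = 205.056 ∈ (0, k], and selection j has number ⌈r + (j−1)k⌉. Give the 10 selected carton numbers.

j=1: r + 0k = 205.056 → ⌈·⌉ = 206
j=2: r + 1k = 920.556 → ⌈·⌉ = 921
j=3: r + 2k = 1636.056 → ⌈·⌉ = 1637
j=4: r + 3k = 2351.556 → ⌈·⌉ = 2352
j=5: r + 4k = 3067.056 → ⌈·⌉ = 3068
j=6: r + 5k = 3782.556 → ⌈·⌉ = 3783
j=7: r + 6k = 4498.056 → ⌈·⌉ = 4499
j=8: r + 7k = 5213.556 → ⌈·⌉ = 5214
j=9: r + 8k = 5929.056 → ⌈·⌉ = 5930
j=10: r + 9k = 6644.556 → ⌈·⌉ = 6645

206, 921, 1637, 2352, 3068, 3783, 4499, 5214, 5930, 6645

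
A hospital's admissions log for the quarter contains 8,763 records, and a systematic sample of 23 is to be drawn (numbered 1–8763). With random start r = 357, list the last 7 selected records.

6453, 6834, 7215, 7596, 7977, 8358, 8739

k = N/n = 8763/23 = 381
17th selection = 357 + 16×381 = 6453
18th: 6453 + 381 = 6834
19th: 6834 + 381 = 7215
20th: 7215 + 381 = 7596
21st: 7596 + 381 = 7977
22nd: 7977 + 381 = 8358
23rd: 8358 + 381 = 8739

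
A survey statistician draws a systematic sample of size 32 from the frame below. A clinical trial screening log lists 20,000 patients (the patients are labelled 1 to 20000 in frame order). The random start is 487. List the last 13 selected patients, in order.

12362, 12987, 13612, 14237, 14862, 15487, 16112, 16737, 17362, 17987, 18612, 19237, 19862

k = N/n = 20000/32 = 625
20th selection = 487 + 19×625 = 12362
21st: 12362 + 625 = 12987
22nd: 12987 + 625 = 13612
23rd: 13612 + 625 = 14237
24th: 14237 + 625 = 14862
25th: 14862 + 625 = 15487
26th: 15487 + 625 = 16112
27th: 16112 + 625 = 16737
28th: 16737 + 625 = 17362
29th: 17362 + 625 = 17987
30th: 17987 + 625 = 18612
31st: 18612 + 625 = 19237
32nd: 19237 + 625 = 19862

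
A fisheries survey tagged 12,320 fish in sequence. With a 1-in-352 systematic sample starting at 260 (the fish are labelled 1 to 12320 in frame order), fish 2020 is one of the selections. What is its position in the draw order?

k = 352
position = (2020 − 260)/352 + 1 = 1760/352 + 1 = 5 + 1 = 6

6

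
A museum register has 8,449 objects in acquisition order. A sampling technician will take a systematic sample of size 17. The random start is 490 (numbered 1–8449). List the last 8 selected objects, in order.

4963, 5460, 5957, 6454, 6951, 7448, 7945, 8442

k = N/n = 8449/17 = 497
10th selection = 490 + 9×497 = 4963
11th: 4963 + 497 = 5460
12th: 5460 + 497 = 5957
13th: 5957 + 497 = 6454
14th: 6454 + 497 = 6951
15th: 6951 + 497 = 7448
16th: 7448 + 497 = 7945
17th: 7945 + 497 = 8442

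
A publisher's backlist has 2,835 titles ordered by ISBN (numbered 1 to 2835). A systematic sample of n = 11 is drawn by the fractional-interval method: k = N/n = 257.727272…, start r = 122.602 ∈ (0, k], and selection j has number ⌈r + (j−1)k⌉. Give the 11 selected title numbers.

j=1: r + 0k = 122.602 → ⌈·⌉ = 123
j=2: r + 1k = 380.329272… → ⌈·⌉ = 381
j=3: r + 2k = 638.056545… → ⌈·⌉ = 639
j=4: r + 3k = 895.783818… → ⌈·⌉ = 896
j=5: r + 4k = 1153.511090… → ⌈·⌉ = 1154
j=6: r + 5k = 1411.238363… → ⌈·⌉ = 1412
j=7: r + 6k = 1668.965636… → ⌈·⌉ = 1669
j=8: r + 7k = 1926.692909… → ⌈·⌉ = 1927
j=9: r + 8k = 2184.420181… → ⌈·⌉ = 2185
j=10: r + 9k = 2442.147454… → ⌈·⌉ = 2443
j=11: r + 10k = 2699.874727… → ⌈·⌉ = 2700

123, 381, 639, 896, 1154, 1412, 1669, 1927, 2185, 2443, 2700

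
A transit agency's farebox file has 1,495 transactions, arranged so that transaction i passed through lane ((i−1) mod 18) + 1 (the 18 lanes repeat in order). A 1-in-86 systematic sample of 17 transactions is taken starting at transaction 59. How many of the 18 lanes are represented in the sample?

9

Consecutive selections differ by k = 86, so their lane numbers differ by 86 mod 18 = 14.
gcd(86, 18) = 2, so the sample visits 18/2 = 9 distinct residues mod 18.
Start 59 is lane 5; the lanes hit are 1, 3, 5, 7, 9, 11, 13, 15, 17.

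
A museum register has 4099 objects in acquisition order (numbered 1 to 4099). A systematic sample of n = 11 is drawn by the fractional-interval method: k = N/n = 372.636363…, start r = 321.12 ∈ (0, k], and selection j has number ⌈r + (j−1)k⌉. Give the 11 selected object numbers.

j=1: r + 0k = 321.12 → ⌈·⌉ = 322
j=2: r + 1k = 693.756363… → ⌈·⌉ = 694
j=3: r + 2k = 1066.392727… → ⌈·⌉ = 1067
j=4: r + 3k = 1439.029090… → ⌈·⌉ = 1440
j=5: r + 4k = 1811.665454… → ⌈·⌉ = 1812
j=6: r + 5k = 2184.301818… → ⌈·⌉ = 2185
j=7: r + 6k = 2556.938181… → ⌈·⌉ = 2557
j=8: r + 7k = 2929.574545… → ⌈·⌉ = 2930
j=9: r + 8k = 3302.210909… → ⌈·⌉ = 3303
j=10: r + 9k = 3674.847272… → ⌈·⌉ = 3675
j=11: r + 10k = 4047.483636… → ⌈·⌉ = 4048

322, 694, 1067, 1440, 1812, 2185, 2557, 2930, 3303, 3675, 4048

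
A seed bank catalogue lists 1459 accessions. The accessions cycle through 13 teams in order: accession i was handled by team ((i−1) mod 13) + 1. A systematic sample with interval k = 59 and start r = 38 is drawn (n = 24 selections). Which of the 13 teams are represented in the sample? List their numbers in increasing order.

Consecutive selections differ by k = 59, so their team numbers differ by 59 mod 13 = 7.
gcd(59, 13) = 1, so the sample visits 13/1 = 13 distinct residues mod 13.
Start 38 is team 12; the teams hit are 1, 2, 3, 4, 5, 6, 7, 8, 9, 10, 11, 12, 13.

1, 2, 3, 4, 5, 6, 7, 8, 9, 10, 11, 12, 13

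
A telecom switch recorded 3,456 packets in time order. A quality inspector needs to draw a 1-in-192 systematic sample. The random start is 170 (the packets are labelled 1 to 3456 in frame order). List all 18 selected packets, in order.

packet 1: 170
packet 2: 170 + 192 = 362
packet 3: 362 + 192 = 554
packet 4: 554 + 192 = 746
packet 5: 746 + 192 = 938
packet 6: 938 + 192 = 1130
packet 7: 1130 + 192 = 1322
packet 8: 1322 + 192 = 1514
packet 9: 1514 + 192 = 1706
packet 10: 1706 + 192 = 1898
packet 11: 1898 + 192 = 2090
packet 12: 2090 + 192 = 2282
packet 13: 2282 + 192 = 2474
packet 14: 2474 + 192 = 2666
packet 15: 2666 + 192 = 2858
packet 16: 2858 + 192 = 3050
packet 17: 3050 + 192 = 3242
packet 18: 3242 + 192 = 3434

170, 362, 554, 746, 938, 1130, 1322, 1514, 1706, 1898, 2090, 2282, 2474, 2666, 2858, 3050, 3242, 3434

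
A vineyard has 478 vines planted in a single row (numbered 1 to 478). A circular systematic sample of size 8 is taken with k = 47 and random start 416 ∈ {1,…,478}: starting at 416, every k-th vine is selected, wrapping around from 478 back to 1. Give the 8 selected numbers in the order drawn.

Selection 1: 416
Selection 2: 416 + 47 = 463
Selection 3: 463 + 47 = 510 → 510 − 478 = 32
Selection 4: 32 + 47 = 79
Selection 5: 79 + 47 = 126
Selection 6: 126 + 47 = 173
Selection 7: 173 + 47 = 220
Selection 8: 220 + 47 = 267

416, 463, 32, 79, 126, 173, 220, 267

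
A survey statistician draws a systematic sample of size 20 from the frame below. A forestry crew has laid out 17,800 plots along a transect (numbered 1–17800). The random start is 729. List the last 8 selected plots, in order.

11409, 12299, 13189, 14079, 14969, 15859, 16749, 17639

k = N/n = 17800/20 = 890
13th selection = 729 + 12×890 = 11409
14th: 11409 + 890 = 12299
15th: 12299 + 890 = 13189
16th: 13189 + 890 = 14079
17th: 14079 + 890 = 14969
18th: 14969 + 890 = 15859
19th: 15859 + 890 = 16749
20th: 16749 + 890 = 17639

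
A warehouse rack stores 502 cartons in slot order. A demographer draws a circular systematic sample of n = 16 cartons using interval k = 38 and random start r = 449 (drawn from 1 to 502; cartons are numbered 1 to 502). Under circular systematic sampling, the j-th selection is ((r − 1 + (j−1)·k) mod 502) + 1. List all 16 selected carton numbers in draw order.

449, 487, 23, 61, 99, 137, 175, 213, 251, 289, 327, 365, 403, 441, 479, 15

Selection 1: 449
Selection 2: 449 + 38 = 487
Selection 3: 487 + 38 = 525 → 525 − 502 = 23
Selection 4: 23 + 38 = 61
Selection 5: 61 + 38 = 99
Selection 6: 99 + 38 = 137
Selection 7: 137 + 38 = 175
Selection 8: 175 + 38 = 213
Selection 9: 213 + 38 = 251
Selection 10: 251 + 38 = 289
Selection 11: 289 + 38 = 327
Selection 12: 327 + 38 = 365
Selection 13: 365 + 38 = 403
Selection 14: 403 + 38 = 441
Selection 15: 441 + 38 = 479
Selection 16: 479 + 38 = 517 → 517 − 502 = 15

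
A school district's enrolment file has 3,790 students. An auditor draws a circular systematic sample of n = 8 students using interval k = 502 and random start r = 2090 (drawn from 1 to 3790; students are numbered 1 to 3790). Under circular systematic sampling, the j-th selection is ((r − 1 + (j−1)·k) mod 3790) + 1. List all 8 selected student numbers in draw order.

Selection 1: 2090
Selection 2: 2090 + 502 = 2592
Selection 3: 2592 + 502 = 3094
Selection 4: 3094 + 502 = 3596
Selection 5: 3596 + 502 = 4098 → 4098 − 3790 = 308
Selection 6: 308 + 502 = 810
Selection 7: 810 + 502 = 1312
Selection 8: 1312 + 502 = 1814

2090, 2592, 3094, 3596, 308, 810, 1312, 1814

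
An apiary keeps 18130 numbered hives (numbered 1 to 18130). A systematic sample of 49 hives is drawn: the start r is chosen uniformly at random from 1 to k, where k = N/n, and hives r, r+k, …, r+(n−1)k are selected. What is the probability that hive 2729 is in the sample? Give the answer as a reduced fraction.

1/370

k = 18130/49 = 370.
Hive 2729 is selected iff r ≡ 2729 (mod 370); exactly one such r in {1,…,370}.
Inclusion probability = 1/370.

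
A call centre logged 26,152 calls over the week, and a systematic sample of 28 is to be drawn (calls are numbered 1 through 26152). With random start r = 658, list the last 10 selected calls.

17470, 18404, 19338, 20272, 21206, 22140, 23074, 24008, 24942, 25876

k = N/n = 26152/28 = 934
19th selection = 658 + 18×934 = 17470
20th: 17470 + 934 = 18404
21st: 18404 + 934 = 19338
22nd: 19338 + 934 = 20272
23rd: 20272 + 934 = 21206
24th: 21206 + 934 = 22140
25th: 22140 + 934 = 23074
26th: 23074 + 934 = 24008
27th: 24008 + 934 = 24942
28th: 24942 + 934 = 25876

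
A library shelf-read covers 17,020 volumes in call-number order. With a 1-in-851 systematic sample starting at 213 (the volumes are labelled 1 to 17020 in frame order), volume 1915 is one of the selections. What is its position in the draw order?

k = 851
position = (1915 − 213)/851 + 1 = 1702/851 + 1 = 2 + 1 = 3

3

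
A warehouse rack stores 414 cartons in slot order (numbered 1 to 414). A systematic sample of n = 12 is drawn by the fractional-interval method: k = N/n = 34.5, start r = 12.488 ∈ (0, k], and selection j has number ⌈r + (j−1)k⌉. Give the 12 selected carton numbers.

j=1: r + 0k = 12.488 → ⌈·⌉ = 13
j=2: r + 1k = 46.988 → ⌈·⌉ = 47
j=3: r + 2k = 81.488 → ⌈·⌉ = 82
j=4: r + 3k = 115.988 → ⌈·⌉ = 116
j=5: r + 4k = 150.488 → ⌈·⌉ = 151
j=6: r + 5k = 184.988 → ⌈·⌉ = 185
j=7: r + 6k = 219.488 → ⌈·⌉ = 220
j=8: r + 7k = 253.988 → ⌈·⌉ = 254
j=9: r + 8k = 288.488 → ⌈·⌉ = 289
j=10: r + 9k = 322.988 → ⌈·⌉ = 323
j=11: r + 10k = 357.488 → ⌈·⌉ = 358
j=12: r + 11k = 391.988 → ⌈·⌉ = 392

13, 47, 82, 116, 151, 185, 220, 254, 289, 323, 358, 392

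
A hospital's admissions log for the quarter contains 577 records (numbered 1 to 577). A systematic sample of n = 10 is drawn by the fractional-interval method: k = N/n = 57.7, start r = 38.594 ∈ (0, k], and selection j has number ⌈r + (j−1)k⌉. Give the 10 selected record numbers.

39, 97, 154, 212, 270, 328, 385, 443, 501, 558

j=1: r + 0k = 38.594 → ⌈·⌉ = 39
j=2: r + 1k = 96.294 → ⌈·⌉ = 97
j=3: r + 2k = 153.994 → ⌈·⌉ = 154
j=4: r + 3k = 211.694 → ⌈·⌉ = 212
j=5: r + 4k = 269.394 → ⌈·⌉ = 270
j=6: r + 5k = 327.094 → ⌈·⌉ = 328
j=7: r + 6k = 384.794 → ⌈·⌉ = 385
j=8: r + 7k = 442.494 → ⌈·⌉ = 443
j=9: r + 8k = 500.194 → ⌈·⌉ = 501
j=10: r + 9k = 557.894 → ⌈·⌉ = 558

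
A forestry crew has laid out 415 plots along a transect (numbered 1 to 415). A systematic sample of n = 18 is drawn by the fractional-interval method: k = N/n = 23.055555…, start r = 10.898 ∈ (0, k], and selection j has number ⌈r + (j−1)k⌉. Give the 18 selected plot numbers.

11, 34, 58, 81, 104, 127, 150, 173, 196, 219, 242, 265, 288, 311, 334, 357, 380, 403

j=1: r + 0k = 10.898 → ⌈·⌉ = 11
j=2: r + 1k = 33.953555… → ⌈·⌉ = 34
j=3: r + 2k = 57.009111… → ⌈·⌉ = 58
j=4: r + 3k = 80.064666… → ⌈·⌉ = 81
j=5: r + 4k = 103.120222… → ⌈·⌉ = 104
j=6: r + 5k = 126.175777… → ⌈·⌉ = 127
j=7: r + 6k = 149.231333… → ⌈·⌉ = 150
j=8: r + 7k = 172.286888… → ⌈·⌉ = 173
j=9: r + 8k = 195.342444… → ⌈·⌉ = 196
j=10: r + 9k = 218.398 → ⌈·⌉ = 219
j=11: r + 10k = 241.453555… → ⌈·⌉ = 242
j=12: r + 11k = 264.509111… → ⌈·⌉ = 265
j=13: r + 12k = 287.564666… → ⌈·⌉ = 288
j=14: r + 13k = 310.620222… → ⌈·⌉ = 311
j=15: r + 14k = 333.675777… → ⌈·⌉ = 334
j=16: r + 15k = 356.731333… → ⌈·⌉ = 357
j=17: r + 16k = 379.786888… → ⌈·⌉ = 380
j=18: r + 17k = 402.842444… → ⌈·⌉ = 403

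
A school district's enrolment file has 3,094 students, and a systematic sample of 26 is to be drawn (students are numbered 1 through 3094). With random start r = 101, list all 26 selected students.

k = N/n = 3094/26 = 119
student 1: 101
student 2: 101 + 119 = 220
student 3: 220 + 119 = 339
student 4: 339 + 119 = 458
student 5: 458 + 119 = 577
student 6: 577 + 119 = 696
student 7: 696 + 119 = 815
student 8: 815 + 119 = 934
student 9: 934 + 119 = 1053
student 10: 1053 + 119 = 1172
student 11: 1172 + 119 = 1291
student 12: 1291 + 119 = 1410
student 13: 1410 + 119 = 1529
student 14: 1529 + 119 = 1648
student 15: 1648 + 119 = 1767
student 16: 1767 + 119 = 1886
student 17: 1886 + 119 = 2005
student 18: 2005 + 119 = 2124
student 19: 2124 + 119 = 2243
student 20: 2243 + 119 = 2362
student 21: 2362 + 119 = 2481
student 22: 2481 + 119 = 2600
student 23: 2600 + 119 = 2719
student 24: 2719 + 119 = 2838
student 25: 2838 + 119 = 2957
student 26: 2957 + 119 = 3076

101, 220, 339, 458, 577, 696, 815, 934, 1053, 1172, 1291, 1410, 1529, 1648, 1767, 1886, 2005, 2124, 2243, 2362, 2481, 2600, 2719, 2838, 2957, 3076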